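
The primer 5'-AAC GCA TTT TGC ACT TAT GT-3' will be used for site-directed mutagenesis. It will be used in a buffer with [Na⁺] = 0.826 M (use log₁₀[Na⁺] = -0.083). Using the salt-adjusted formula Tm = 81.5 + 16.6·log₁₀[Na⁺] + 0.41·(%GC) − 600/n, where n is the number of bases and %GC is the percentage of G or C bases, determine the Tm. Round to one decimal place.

Length n = 20. Counting bases: C=4, T=8, G=3, A=5
G+C = 7, so %GC = 7/20 × 100 = 35%
Salt term: 16.6 × (-0.083) = -1.378
GC term: 0.41 × 35 = 14.35; length term: −600/20 = −30
Tm = 81.5 + (-1.378) + 14.35 − 30 = 64.472 → 64.5°C

64.5°C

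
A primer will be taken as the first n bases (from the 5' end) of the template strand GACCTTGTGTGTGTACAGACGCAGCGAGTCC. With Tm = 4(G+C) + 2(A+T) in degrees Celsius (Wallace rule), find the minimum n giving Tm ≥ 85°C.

First 27 bases: GACCTTGTGTGTGTACAGACGCAGCGA → Tm = 84°C (< 85°C)
First 28 bases: GACCTTGTGTGTGTACAGACGCAGCGAG → Tm = 88°C (≥ 85°C)
Since every base adds ≥2°C, Tm only increases with n, so the threshold is first crossed at n = 28.

n = 28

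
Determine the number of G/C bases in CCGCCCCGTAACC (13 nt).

10

Scanning the sequence gives T=1, C=8, G=2, A=2.
Total G or C: 2 + 8 = 10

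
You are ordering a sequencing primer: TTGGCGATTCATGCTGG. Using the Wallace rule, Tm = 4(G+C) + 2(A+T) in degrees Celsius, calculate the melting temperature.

Scanning the sequence gives G=6, C=3, T=6, A=2.
AT pairs contribute 8, GC pairs contribute 9.
Tm = 4·9 + 2·8 = 36 + 16 = 52°C

52°C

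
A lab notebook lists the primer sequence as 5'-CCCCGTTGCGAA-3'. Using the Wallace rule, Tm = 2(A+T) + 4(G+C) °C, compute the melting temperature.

Base counts: G=3, A=2, T=2, C=5
So N_AT = 4 and N_GC = 8.
Tm = 2×4 + 4×8 = 40°C

40°C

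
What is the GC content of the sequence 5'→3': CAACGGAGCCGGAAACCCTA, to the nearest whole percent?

60%

Counting bases: G=5, A=7, C=7, T=1
G+C = 5 + 7 = 12 out of 20 bases
%GC = 12/20 × 100 = 60% ≈ 60%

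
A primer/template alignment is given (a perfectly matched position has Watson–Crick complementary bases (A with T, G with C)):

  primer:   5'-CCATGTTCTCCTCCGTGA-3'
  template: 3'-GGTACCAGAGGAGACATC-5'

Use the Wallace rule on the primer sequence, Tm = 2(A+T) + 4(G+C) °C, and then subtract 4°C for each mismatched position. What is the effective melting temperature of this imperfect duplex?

40°C

Primer base counts: A=2, T=6, G=3, C=7 → A+T=8, G+C=10
Perfect-match Tm = 2(8) + 4(10) = 16 + 40 = 56°C
Mismatches (positions where the bases are not complementary): 4 (at positions 6, 14, 17, 18)
Effective Tm = 56 − 4×4 = 56 − 16 = 40°C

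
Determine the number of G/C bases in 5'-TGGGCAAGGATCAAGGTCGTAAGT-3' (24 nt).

12

Counting bases: C=3, G=9, A=7, T=5
Total G or C: 9 + 3 = 12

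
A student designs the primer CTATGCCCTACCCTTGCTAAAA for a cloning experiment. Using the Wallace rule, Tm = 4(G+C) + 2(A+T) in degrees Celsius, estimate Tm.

Base counts: G=2, C=8, T=6, A=6
A+T = 12, G+C = 10
Tm = 4·10 + 2·12 = 40 + 24 = 64°C

64°C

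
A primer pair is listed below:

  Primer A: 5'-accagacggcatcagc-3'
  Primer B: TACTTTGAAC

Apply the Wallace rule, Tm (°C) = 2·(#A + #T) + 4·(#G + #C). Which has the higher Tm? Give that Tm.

Primer A, 52°C

Primer A: A+T=6, G+C=10 → Tm = 2(6)+4(10) = 52°C
Primer B: A+T=7, G+C=3 → Tm = 2(7)+4(3) = 26°C
52°C vs 26°C → primer A is higher.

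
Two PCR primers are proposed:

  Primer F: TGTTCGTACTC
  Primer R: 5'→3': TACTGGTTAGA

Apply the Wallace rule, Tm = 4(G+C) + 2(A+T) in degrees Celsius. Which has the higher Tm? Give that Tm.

Primer F: A+T=6, G+C=5 → Tm = 2(6)+4(5) = 32°C
Primer R: A+T=7, G+C=4 → Tm = 2(7)+4(4) = 30°C
32°C vs 30°C → primer F is higher.

Primer F, 32°C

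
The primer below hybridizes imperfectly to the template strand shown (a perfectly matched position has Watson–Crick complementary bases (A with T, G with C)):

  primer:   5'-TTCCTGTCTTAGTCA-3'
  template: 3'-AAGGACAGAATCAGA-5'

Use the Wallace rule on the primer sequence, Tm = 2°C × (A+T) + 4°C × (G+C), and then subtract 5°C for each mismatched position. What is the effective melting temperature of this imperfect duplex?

Primer base counts: A=2, T=7, G=2, C=4 → A+T=9, G+C=6
Perfect-match Tm = 2(9) + 4(6) = 18 + 24 = 42°C
Mismatches (positions where the bases are not complementary): 1 (at position 15)
Effective Tm = 42 − 1×5 = 42 − 5 = 37°C

37°C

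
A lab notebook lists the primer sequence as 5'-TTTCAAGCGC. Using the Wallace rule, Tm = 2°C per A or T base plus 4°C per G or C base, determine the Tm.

30°C

Scanning the sequence gives T=3, A=2, C=3, G=2.
So N_AT = 5 and N_GC = 5.
Tm = 2(5) + 4(5) = 10 + 20 = 30°C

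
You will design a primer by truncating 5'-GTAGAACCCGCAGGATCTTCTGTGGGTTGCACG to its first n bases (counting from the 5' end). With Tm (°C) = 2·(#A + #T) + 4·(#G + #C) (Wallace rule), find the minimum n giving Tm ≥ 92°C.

n = 30

First 29 bases: GTAGAACCCGCAGGATCTTCTGTGGGTTG → Tm = 90°C (< 92°C)
First 30 bases: GTAGAACCCGCAGGATCTTCTGTGGGTTGC → Tm = 94°C (≥ 92°C)
Since every base adds ≥2°C, Tm only increases with n, so the threshold is first crossed at n = 30.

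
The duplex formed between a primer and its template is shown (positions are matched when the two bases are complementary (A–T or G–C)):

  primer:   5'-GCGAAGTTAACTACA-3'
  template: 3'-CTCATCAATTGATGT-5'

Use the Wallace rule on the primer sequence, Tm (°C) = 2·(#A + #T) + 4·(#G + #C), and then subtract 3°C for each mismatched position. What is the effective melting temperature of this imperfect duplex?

Primer base counts: A=6, T=3, G=3, C=3 → A+T=9, G+C=6
Perfect-match Tm = 2(9) + 4(6) = 18 + 24 = 42°C
Mismatches (positions where the bases are not complementary): 2 (at positions 2, 4)
Effective Tm = 42 − 2×3 = 42 − 6 = 36°C

36°C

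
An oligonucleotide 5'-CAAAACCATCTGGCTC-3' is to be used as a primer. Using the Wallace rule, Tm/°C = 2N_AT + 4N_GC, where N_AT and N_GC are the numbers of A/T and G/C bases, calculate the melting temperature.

Counting bases: G=2, T=3, A=5, C=6
AT pairs contribute 8, GC pairs contribute 8.
Tm = 4·8 + 2·8 = 32 + 16 = 48°C

48°C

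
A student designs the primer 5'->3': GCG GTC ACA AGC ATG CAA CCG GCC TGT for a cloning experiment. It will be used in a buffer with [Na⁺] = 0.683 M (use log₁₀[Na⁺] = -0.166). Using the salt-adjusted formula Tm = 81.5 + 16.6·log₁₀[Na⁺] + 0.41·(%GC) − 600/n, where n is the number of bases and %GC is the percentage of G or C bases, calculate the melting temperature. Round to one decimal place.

Length n = 27. G=8, T=4, A=6, C=9
G+C = 17, so %GC = 17/27 × 100 = 62.963%
Salt term: 16.6 × (-0.166) = -2.756
GC term: 0.41 × 62.963 = 25.815; length term: −600/27 = −22.222
Tm = 81.5 + (-2.756) + 25.815 − 22.222 = 82.337 → 82.3°C

82.3°C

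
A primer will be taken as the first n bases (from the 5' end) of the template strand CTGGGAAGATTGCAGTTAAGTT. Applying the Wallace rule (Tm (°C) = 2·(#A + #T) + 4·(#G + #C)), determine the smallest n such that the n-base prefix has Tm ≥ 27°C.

First 8 bases: CTGGGAAG → Tm = 26°C (< 27°C)
First 9 bases: CTGGGAAGA → Tm = 28°C (≥ 27°C)
Since every base adds ≥2°C, Tm only increases with n, so the threshold is first crossed at n = 9.

n = 9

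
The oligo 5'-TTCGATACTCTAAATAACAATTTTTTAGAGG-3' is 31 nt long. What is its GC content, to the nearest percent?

Counting bases: C=4, T=12, G=4, A=11
G+C = 4 + 4 = 8 out of 31 bases
%GC = 8/31 × 100 = 25.81% ≈ 26%

26%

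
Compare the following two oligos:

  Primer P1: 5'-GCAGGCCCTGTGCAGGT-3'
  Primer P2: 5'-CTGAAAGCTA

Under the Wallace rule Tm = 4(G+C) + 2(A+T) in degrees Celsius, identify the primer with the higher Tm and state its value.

Primer P1: A+T=5, G+C=12 → Tm = 2(5)+4(12) = 58°C
Primer P2: A+T=6, G+C=4 → Tm = 2(6)+4(4) = 28°C
58°C vs 28°C → primer P1 is higher.

Primer P1, 58°C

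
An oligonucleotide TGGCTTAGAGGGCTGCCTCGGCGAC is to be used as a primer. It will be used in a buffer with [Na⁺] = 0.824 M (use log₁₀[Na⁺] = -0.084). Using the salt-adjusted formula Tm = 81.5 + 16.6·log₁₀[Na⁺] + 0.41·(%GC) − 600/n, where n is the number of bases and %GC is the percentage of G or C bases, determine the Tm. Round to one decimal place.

84.0°C

Length n = 25. Base counts: T=5, C=7, G=10, A=3
G+C = 17, so %GC = 17/25 × 100 = 68%
Salt term: 16.6 × (-0.084) = -1.394
GC term: 0.41 × 68 = 27.88; length term: −600/25 = −24
Tm = 81.5 + (-1.394) + 27.88 − 24 = 83.986 → 84.0°C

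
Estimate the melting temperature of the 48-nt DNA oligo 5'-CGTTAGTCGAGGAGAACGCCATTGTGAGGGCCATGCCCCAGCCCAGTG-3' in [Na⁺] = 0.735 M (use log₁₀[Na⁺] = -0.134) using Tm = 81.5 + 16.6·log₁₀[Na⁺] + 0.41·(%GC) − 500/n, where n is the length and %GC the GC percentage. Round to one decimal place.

Length n = 48. Scanning the sequence gives T=8, A=10, G=16, C=14.
G+C = 30, so %GC = 30/48 × 100 = 62.5%
Salt term: 16.6 × (-0.134) = -2.224
GC term: 0.41 × 62.5 = 25.625; length term: −500/48 = −10.417
Tm = 81.5 + (-2.224) + 25.625 − 10.417 = 94.484 → 94.5°C

94.5°C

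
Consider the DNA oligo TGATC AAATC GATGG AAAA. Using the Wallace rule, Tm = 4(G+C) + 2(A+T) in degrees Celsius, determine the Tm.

50°C

G=4, A=9, T=4, C=2
So N_AT = 13 and N_GC = 6.
Tm = 2(13) + 4(6) = 26 + 24 = 50°C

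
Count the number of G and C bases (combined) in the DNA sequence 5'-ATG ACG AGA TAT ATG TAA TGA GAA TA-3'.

7

Base counts: T=7, G=6, A=12, C=1
G+C = 6 + 1 = 7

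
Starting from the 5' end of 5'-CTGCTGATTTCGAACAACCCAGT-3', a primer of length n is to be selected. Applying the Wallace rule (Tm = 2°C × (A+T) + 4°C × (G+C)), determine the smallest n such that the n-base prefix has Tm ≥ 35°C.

n = 12

First 11 bases: CTGCTGATTTC → Tm = 32°C (< 35°C)
First 12 bases: CTGCTGATTTCG → Tm = 36°C (≥ 35°C)
Since every base adds ≥2°C, Tm only increases with n, so the threshold is first crossed at n = 12.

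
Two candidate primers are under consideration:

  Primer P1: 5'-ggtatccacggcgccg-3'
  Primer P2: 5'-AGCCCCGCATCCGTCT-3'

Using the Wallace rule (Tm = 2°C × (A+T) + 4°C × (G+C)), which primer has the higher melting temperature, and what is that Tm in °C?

Primer P1, 56°C

Primer P1: A+T=4, G+C=12 → Tm = 2(4)+4(12) = 56°C
Primer P2: A+T=5, G+C=11 → Tm = 2(5)+4(11) = 54°C
56°C vs 54°C → primer P1 is higher.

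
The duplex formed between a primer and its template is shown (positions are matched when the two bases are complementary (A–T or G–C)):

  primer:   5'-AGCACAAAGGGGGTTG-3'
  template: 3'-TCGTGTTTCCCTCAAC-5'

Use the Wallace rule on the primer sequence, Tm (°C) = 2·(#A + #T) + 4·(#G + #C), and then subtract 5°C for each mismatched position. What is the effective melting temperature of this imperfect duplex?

45°C

Primer base counts: A=5, T=2, G=7, C=2 → A+T=7, G+C=9
Perfect-match Tm = 2(7) + 4(9) = 14 + 36 = 50°C
Mismatches (positions where the bases are not complementary): 1 (at position 12)
Effective Tm = 50 − 1×5 = 50 − 5 = 45°C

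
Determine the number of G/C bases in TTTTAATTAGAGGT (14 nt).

Counting bases: T=7, G=3, A=4, C=0
Total G or C: 3 + 0 = 3

3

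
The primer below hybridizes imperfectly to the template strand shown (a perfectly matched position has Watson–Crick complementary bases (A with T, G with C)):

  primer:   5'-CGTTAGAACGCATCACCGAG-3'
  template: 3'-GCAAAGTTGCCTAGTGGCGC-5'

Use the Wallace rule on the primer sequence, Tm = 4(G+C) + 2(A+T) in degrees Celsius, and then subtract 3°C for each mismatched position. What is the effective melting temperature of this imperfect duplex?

50°C

Primer base counts: A=6, T=3, G=5, C=6 → A+T=9, G+C=11
Perfect-match Tm = 2(9) + 4(11) = 18 + 44 = 62°C
Mismatches (positions where the bases are not complementary): 4 (at positions 5, 6, 11, 19)
Effective Tm = 62 − 4×3 = 62 − 12 = 50°C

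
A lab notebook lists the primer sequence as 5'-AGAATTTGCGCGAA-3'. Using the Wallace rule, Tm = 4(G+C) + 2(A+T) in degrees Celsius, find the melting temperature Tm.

40°C

Counting bases: T=3, C=2, A=5, G=4
So N_AT = 8 and N_GC = 6.
Tm = 4·6 + 2·8 = 24 + 16 = 40°C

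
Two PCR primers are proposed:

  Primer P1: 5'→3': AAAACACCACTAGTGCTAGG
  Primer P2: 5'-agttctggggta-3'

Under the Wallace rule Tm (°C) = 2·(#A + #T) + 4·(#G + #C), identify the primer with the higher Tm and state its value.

Primer P1: A+T=11, G+C=9 → Tm = 2(11)+4(9) = 58°C
Primer P2: A+T=6, G+C=6 → Tm = 2(6)+4(6) = 36°C
58°C vs 36°C → primer P1 is higher.

Primer P1, 58°C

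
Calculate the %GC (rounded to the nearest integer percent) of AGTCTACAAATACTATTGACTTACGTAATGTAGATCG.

32%

Scanning the sequence gives G=6, C=6, A=13, T=12.
G+C = 6 + 6 = 12 out of 37 bases
%GC = 12/37 × 100 = 32.43% ≈ 32%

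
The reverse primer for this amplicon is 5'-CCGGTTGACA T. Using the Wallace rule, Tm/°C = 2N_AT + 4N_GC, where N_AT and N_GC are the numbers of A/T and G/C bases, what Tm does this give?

34°C

Scanning the sequence gives C=3, A=2, T=3, G=3.
A+T = 5, G+C = 6
Tm = 2(5) + 4(6) = 10 + 24 = 34°C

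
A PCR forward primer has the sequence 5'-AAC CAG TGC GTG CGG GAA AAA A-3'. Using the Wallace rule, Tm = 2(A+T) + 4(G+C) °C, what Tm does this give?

Scanning the sequence gives A=9, T=2, G=7, C=4.
So N_AT = 11 and N_GC = 11.
Tm = 4·11 + 2·11 = 44 + 22 = 66°C

66°C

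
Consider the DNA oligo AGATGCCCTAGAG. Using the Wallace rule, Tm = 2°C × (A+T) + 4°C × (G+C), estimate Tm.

Scanning the sequence gives T=2, A=4, C=3, G=4.
A+T = 6, G+C = 7
Tm = 4·7 + 2·6 = 28 + 12 = 40°C

40°C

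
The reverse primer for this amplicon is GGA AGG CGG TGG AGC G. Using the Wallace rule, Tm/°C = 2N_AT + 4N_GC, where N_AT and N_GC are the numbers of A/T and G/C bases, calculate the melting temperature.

Counting bases: G=10, C=2, T=1, A=3
A+T = 4, G+C = 12
Tm = 4·12 + 2·4 = 48 + 8 = 56°C

56°C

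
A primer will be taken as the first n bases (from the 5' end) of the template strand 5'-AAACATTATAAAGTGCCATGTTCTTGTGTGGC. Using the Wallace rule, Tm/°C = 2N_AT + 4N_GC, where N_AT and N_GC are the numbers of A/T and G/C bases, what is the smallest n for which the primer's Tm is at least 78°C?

n = 30

First 29 bases: AAACATTATAAAGTGCCATGTTCTTGTGT → Tm = 76°C (< 78°C)
First 30 bases: AAACATTATAAAGTGCCATGTTCTTGTGTG → Tm = 80°C (≥ 78°C)
Each additional base adds 2°C (A/T) or 4°C (G/C), so Tm is non-decreasing in n; n = 30 is the first length to reach 78°C.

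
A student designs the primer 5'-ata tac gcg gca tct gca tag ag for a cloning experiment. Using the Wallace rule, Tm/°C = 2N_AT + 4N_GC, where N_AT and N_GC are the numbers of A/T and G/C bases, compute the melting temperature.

68°C

Scanning the sequence gives C=5, G=6, A=7, T=5.
AT pairs contribute 12, GC pairs contribute 11.
Tm = 2×12 + 4×11 = 68°C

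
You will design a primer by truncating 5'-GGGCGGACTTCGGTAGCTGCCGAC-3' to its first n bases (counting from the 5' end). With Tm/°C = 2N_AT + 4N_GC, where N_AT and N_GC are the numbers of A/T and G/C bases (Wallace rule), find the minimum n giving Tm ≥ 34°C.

n = 10

First 9 bases: GGGCGGACT → Tm = 32°C (< 34°C)
First 10 bases: GGGCGGACTT → Tm = 34°C (≥ 34°C)
Since every base adds ≥2°C, Tm only increases with n, so the threshold is first crossed at n = 10.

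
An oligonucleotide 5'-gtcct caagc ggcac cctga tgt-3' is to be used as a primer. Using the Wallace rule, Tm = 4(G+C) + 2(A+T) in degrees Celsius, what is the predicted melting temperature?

A=4, C=8, T=5, G=6
So N_AT = 9 and N_GC = 14.
Tm = 2×9 + 4×14 = 74°C

74°C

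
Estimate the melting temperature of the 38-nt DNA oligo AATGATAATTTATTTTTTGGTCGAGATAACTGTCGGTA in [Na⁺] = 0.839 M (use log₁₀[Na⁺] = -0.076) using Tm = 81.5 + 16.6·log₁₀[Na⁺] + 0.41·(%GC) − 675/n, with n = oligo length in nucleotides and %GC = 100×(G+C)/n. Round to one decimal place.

Length n = 38. C=3, T=16, G=8, A=11
G+C = 11, so %GC = 11/38 × 100 = 28.947%
Salt term: 16.6 × (-0.076) = -1.262
GC term: 0.41 × 28.947 = 11.868; length term: −675/38 = −17.763
Tm = 81.5 + (-1.262) + 11.868 − 17.763 = 74.343 → 74.3°C

74.3°C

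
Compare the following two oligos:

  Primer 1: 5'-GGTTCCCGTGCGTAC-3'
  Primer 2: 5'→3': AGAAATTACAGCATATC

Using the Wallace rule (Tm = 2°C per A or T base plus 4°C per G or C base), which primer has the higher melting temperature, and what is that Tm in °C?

Primer 1, 50°C

Primer 1: A+T=5, G+C=10 → Tm = 2(5)+4(10) = 50°C
Primer 2: A+T=12, G+C=5 → Tm = 2(12)+4(5) = 44°C
50°C vs 44°C → primer 1 is higher.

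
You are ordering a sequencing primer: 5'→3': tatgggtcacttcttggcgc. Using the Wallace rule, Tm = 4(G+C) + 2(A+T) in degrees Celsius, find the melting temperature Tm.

62°C

Scanning the sequence gives C=5, T=7, G=6, A=2.
AT pairs contribute 9, GC pairs contribute 11.
Tm = 2(9) + 4(11) = 18 + 44 = 62°C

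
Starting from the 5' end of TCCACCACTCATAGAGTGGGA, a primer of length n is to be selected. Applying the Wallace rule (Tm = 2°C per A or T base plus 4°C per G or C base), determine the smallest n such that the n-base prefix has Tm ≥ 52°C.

n = 18

First 17 bases: TCCACCACTCATAGAGT → Tm = 50°C (< 52°C)
First 18 bases: TCCACCACTCATAGAGTG → Tm = 54°C (≥ 52°C)
Since every base adds ≥2°C, Tm only increases with n, so the threshold is first crossed at n = 18.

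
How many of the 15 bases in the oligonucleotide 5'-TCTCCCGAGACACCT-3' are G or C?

C=7, A=3, G=2, T=3
G+C = 2 + 7 = 9

9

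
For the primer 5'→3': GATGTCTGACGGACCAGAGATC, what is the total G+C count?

12

Scanning the sequence gives C=5, T=4, G=7, A=6.
Total G or C: 7 + 5 = 12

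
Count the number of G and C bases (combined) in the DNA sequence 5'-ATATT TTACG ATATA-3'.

2

A=6, T=7, G=1, C=1
Total G or C: 1 + 1 = 2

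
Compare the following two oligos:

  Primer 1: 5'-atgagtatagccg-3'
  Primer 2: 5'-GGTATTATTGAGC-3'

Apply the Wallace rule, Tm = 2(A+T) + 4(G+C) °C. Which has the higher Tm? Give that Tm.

Primer 1, 38°C

Primer 1: A+T=7, G+C=6 → Tm = 2(7)+4(6) = 38°C
Primer 2: A+T=8, G+C=5 → Tm = 2(8)+4(5) = 36°C
38°C vs 36°C → primer 1 is higher.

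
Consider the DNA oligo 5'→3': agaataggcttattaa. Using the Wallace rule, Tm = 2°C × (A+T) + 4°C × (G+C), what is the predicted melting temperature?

Counting bases: T=5, G=3, C=1, A=7
So N_AT = 12 and N_GC = 4.
Tm = 2(12) + 4(4) = 24 + 16 = 40°C

40°C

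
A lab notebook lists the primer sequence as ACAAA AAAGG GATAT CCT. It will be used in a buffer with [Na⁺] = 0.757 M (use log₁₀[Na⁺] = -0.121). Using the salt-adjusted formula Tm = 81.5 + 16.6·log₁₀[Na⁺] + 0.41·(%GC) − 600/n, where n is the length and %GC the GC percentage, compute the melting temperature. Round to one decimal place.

Length n = 18. Scanning the sequence gives G=3, A=9, T=3, C=3.
G+C = 6, so %GC = 6/18 × 100 = 33.333%
Salt term: 16.6 × (-0.121) = -2.009
GC term: 0.41 × 33.333 = 13.667; length term: −600/18 = −33.333
Tm = 81.5 + (-2.009) + 13.667 − 33.333 = 59.825 → 59.8°C

59.8°C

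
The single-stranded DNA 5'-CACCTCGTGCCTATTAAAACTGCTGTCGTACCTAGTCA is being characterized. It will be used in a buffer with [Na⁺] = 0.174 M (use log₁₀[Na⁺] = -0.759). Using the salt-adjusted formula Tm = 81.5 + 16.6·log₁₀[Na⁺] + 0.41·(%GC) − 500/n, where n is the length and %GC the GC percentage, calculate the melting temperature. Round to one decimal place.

75.2°C

Length n = 38. Scanning the sequence gives G=6, C=12, A=9, T=11.
G+C = 18, so %GC = 18/38 × 100 = 47.368%
Salt term: 16.6 × (-0.759) = -12.599
GC term: 0.41 × 47.368 = 19.421; length term: −500/38 = −13.158
Tm = 81.5 + (-12.599) + 19.421 − 13.158 = 75.164 → 75.2°C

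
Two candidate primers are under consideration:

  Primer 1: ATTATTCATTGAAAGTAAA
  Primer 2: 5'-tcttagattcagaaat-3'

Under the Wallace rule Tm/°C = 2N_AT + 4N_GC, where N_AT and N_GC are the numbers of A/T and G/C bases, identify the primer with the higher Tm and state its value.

Primer 1, 44°C

Primer 1: A+T=16, G+C=3 → Tm = 2(16)+4(3) = 44°C
Primer 2: A+T=12, G+C=4 → Tm = 2(12)+4(4) = 40°C
44°C vs 40°C → primer 1 is higher.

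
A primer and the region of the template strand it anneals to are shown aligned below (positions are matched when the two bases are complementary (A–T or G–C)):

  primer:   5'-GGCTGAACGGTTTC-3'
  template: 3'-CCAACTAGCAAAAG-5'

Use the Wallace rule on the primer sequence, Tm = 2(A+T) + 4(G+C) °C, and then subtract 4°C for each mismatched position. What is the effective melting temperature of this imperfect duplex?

32°C

Primer base counts: A=2, T=4, G=5, C=3 → A+T=6, G+C=8
Perfect-match Tm = 2(6) + 4(8) = 12 + 32 = 44°C
Mismatches (positions where the bases are not complementary): 3 (at positions 3, 7, 10)
Effective Tm = 44 − 3×4 = 44 − 12 = 32°C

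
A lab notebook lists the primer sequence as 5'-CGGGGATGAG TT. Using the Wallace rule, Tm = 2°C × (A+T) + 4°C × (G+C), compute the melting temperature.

38°C

Counting bases: T=3, A=2, G=6, C=1
AT pairs contribute 5, GC pairs contribute 7.
Tm = 2×5 + 4×7 = 38°C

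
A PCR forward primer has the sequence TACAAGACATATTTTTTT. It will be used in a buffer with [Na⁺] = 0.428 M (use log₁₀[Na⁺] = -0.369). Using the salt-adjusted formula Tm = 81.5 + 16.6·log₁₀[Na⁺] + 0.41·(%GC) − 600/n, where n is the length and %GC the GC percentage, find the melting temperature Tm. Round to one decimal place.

48.9°C

Length n = 18. Counting bases: G=1, A=6, C=2, T=9
G+C = 3, so %GC = 3/18 × 100 = 16.667%
Salt term: 16.6 × (-0.369) = -6.125
GC term: 0.41 × 16.667 = 6.833; length term: −600/18 = −33.333
Tm = 81.5 + (-6.125) + 6.833 − 33.333 = 48.875 → 48.9°C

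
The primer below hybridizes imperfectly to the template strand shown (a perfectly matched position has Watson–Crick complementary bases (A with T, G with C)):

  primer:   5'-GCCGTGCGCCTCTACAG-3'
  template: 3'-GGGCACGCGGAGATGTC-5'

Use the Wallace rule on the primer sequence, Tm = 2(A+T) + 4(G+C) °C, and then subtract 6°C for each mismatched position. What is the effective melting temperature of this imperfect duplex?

52°C

Primer base counts: A=2, T=3, G=5, C=7 → A+T=5, G+C=12
Perfect-match Tm = 2(5) + 4(12) = 10 + 48 = 58°C
Mismatches (positions where the bases are not complementary): 1 (at position 1)
Effective Tm = 58 − 1×6 = 58 − 6 = 52°C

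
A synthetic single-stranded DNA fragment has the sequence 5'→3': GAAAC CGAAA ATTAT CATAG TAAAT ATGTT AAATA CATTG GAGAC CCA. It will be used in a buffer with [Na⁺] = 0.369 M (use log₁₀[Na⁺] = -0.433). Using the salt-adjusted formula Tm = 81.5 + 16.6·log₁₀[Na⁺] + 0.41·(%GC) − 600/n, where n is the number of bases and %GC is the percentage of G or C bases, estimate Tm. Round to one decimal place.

73.8°C

Length n = 48. Scanning the sequence gives G=7, A=22, C=7, T=12.
G+C = 14, so %GC = 14/48 × 100 = 29.167%
Salt term: 16.6 × (-0.433) = -7.188
GC term: 0.41 × 29.167 = 11.958; length term: −600/48 = −12.5
Tm = 81.5 + (-7.188) + 11.958 − 12.5 = 73.77 → 73.8°C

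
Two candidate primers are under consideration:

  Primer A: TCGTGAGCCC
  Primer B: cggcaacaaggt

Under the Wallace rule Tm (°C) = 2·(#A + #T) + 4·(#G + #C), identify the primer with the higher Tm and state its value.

Primer A: A+T=3, G+C=7 → Tm = 2(3)+4(7) = 34°C
Primer B: A+T=5, G+C=7 → Tm = 2(5)+4(7) = 38°C
34°C vs 38°C → primer B is higher.

Primer B, 38°C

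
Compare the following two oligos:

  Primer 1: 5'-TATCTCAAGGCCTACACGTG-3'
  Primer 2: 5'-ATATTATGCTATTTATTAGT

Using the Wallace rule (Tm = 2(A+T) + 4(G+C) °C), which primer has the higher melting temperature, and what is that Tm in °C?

Primer 1, 60°C

Primer 1: A+T=10, G+C=10 → Tm = 2(10)+4(10) = 60°C
Primer 2: A+T=17, G+C=3 → Tm = 2(17)+4(3) = 46°C
60°C vs 46°C → primer 1 is higher.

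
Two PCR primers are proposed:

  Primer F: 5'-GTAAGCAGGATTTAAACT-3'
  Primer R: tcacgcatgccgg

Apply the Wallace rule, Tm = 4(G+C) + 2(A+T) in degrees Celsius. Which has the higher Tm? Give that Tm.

Primer F, 48°C

Primer F: A+T=12, G+C=6 → Tm = 2(12)+4(6) = 48°C
Primer R: A+T=4, G+C=9 → Tm = 2(4)+4(9) = 44°C
48°C vs 44°C → primer F is higher.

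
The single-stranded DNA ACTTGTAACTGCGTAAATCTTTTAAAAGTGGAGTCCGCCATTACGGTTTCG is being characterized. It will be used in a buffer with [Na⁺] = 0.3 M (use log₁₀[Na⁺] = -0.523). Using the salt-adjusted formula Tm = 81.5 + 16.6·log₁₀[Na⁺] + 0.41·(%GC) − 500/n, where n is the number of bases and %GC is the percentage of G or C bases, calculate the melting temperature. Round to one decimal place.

Length n = 51. Counting bases: C=10, T=17, A=13, G=11
G+C = 21, so %GC = 21/51 × 100 = 41.176%
Salt term: 16.6 × (-0.523) = -8.682
GC term: 0.41 × 41.176 = 16.882; length term: −500/51 = −9.804
Tm = 81.5 + (-8.682) + 16.882 − 9.804 = 79.896 → 79.9°C

79.9°C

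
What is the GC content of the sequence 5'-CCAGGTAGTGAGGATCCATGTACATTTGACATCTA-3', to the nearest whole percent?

43%

Counting bases: C=7, A=10, G=8, T=10
G+C = 8 + 7 = 15 out of 35 bases
%GC = 15/35 × 100 = 42.86% ≈ 43%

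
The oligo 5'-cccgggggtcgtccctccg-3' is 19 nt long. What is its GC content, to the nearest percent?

84%

Counting bases: G=7, A=0, T=3, C=9
G+C = 7 + 9 = 16 out of 19 bases
%GC = 16/19 × 100 = 84.21% ≈ 84%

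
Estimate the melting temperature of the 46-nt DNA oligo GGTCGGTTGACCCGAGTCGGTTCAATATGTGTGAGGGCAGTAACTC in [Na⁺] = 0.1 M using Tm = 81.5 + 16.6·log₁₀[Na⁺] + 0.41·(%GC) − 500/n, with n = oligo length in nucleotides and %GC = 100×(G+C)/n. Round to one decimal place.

76.3°C

Length n = 46. Counting bases: G=16, T=12, C=9, A=9
G+C = 25, so %GC = 25/46 × 100 = 54.348%
Salt term: 16.6 × (-1) = -16.6
GC term: 0.41 × 54.348 = 22.283; length term: −500/46 = −10.87
Tm = 81.5 + (-16.6) + 22.283 − 10.87 = 76.313 → 76.3°C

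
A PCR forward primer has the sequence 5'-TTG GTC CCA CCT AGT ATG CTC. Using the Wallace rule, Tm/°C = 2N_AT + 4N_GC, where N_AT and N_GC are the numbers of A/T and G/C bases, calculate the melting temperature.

64°C

Counting bases: C=7, G=4, T=7, A=3
AT pairs contribute 10, GC pairs contribute 11.
Tm = 2×10 + 4×11 = 64°C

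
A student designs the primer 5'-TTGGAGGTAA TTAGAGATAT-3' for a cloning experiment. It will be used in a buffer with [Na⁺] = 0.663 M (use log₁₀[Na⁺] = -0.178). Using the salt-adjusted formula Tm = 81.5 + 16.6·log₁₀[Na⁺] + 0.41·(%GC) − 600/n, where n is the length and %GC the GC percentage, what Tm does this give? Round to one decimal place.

60.8°C

Length n = 20. C=0, T=7, A=7, G=6
G+C = 6, so %GC = 6/20 × 100 = 30%
Salt term: 16.6 × (-0.178) = -2.955
GC term: 0.41 × 30 = 12.3; length term: −600/20 = −30
Tm = 81.5 + (-2.955) + 12.3 − 30 = 60.845 → 60.8°C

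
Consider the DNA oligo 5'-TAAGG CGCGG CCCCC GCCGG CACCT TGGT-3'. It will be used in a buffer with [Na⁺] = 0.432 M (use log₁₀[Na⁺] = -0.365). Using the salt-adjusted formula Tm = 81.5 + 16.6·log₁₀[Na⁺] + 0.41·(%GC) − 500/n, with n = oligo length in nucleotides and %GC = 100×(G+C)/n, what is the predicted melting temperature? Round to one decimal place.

Length n = 29. Base counts: A=3, G=10, C=12, T=4
G+C = 22, so %GC = 22/29 × 100 = 75.862%
Salt term: 16.6 × (-0.365) = -6.059
GC term: 0.41 × 75.862 = 31.103; length term: −500/29 = −17.241
Tm = 81.5 + (-6.059) + 31.103 − 17.241 = 89.303 → 89.3°C

89.3°C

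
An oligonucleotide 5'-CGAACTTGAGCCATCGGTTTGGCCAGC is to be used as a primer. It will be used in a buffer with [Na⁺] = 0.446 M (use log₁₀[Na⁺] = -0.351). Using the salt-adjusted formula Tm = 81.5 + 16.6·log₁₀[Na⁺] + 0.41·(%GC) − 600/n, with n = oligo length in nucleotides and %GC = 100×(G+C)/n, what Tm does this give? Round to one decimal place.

Length n = 27. T=6, C=8, A=5, G=8
G+C = 16, so %GC = 16/27 × 100 = 59.259%
Salt term: 16.6 × (-0.351) = -5.827
GC term: 0.41 × 59.259 = 24.296; length term: −600/27 = −22.222
Tm = 81.5 + (-5.827) + 24.296 − 22.222 = 77.747 → 77.7°C

77.7°C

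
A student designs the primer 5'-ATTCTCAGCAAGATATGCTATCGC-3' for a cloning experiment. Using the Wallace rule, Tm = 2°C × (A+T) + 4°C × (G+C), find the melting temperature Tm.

C=6, T=7, A=7, G=4
AT pairs contribute 14, GC pairs contribute 10.
Tm = 4·10 + 2·14 = 40 + 28 = 68°C

68°C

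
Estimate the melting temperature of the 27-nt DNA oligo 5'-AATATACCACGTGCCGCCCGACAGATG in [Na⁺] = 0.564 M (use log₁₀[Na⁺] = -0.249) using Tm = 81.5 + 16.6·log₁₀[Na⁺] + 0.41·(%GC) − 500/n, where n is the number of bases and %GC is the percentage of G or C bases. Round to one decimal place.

Length n = 27. Scanning the sequence gives T=4, G=6, A=8, C=9.
G+C = 15, so %GC = 15/27 × 100 = 55.556%
Salt term: 16.6 × (-0.249) = -4.133
GC term: 0.41 × 55.556 = 22.778; length term: −500/27 = −18.519
Tm = 81.5 + (-4.133) + 22.778 − 18.519 = 81.626 → 81.6°C

81.6°C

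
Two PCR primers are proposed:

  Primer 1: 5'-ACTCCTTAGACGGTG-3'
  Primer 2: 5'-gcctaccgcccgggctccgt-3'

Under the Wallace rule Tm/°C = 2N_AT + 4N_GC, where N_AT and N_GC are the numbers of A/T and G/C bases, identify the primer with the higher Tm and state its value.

Primer 1: A+T=7, G+C=8 → Tm = 2(7)+4(8) = 46°C
Primer 2: A+T=4, G+C=16 → Tm = 2(4)+4(16) = 72°C
46°C vs 72°C → primer 2 is higher.

Primer 2, 72°C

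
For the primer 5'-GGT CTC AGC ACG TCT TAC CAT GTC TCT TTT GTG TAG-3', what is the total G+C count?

Base counts: A=5, G=8, C=9, T=14
G+C = 8 + 9 = 17

17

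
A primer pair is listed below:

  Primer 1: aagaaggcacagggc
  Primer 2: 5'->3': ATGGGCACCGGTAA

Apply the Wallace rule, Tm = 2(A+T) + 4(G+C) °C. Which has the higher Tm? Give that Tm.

Primer 1, 48°C

Primer 1: A+T=6, G+C=9 → Tm = 2(6)+4(9) = 48°C
Primer 2: A+T=6, G+C=8 → Tm = 2(6)+4(8) = 44°C
48°C vs 44°C → primer 1 is higher.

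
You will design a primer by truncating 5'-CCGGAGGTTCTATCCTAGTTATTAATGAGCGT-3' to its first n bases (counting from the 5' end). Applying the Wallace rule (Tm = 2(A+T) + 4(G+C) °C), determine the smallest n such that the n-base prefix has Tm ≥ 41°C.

n = 14

First 13 bases: CCGGAGGTTCTAT → Tm = 40°C (< 41°C)
First 14 bases: CCGGAGGTTCTATC → Tm = 44°C (≥ 41°C)
Since every base adds ≥2°C, Tm only increases with n, so the threshold is first crossed at n = 14.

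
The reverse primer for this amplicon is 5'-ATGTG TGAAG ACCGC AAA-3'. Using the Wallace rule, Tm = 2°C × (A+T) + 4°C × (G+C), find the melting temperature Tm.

T=3, C=3, A=7, G=5
A+T = 10, G+C = 8
Tm = 2(10) + 4(8) = 20 + 32 = 52°C

52°C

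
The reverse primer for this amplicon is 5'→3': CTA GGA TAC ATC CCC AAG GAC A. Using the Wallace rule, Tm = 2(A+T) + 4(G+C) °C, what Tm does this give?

Base counts: A=8, C=7, T=3, G=4
A+T = 11, G+C = 11
Tm = 4·11 + 2·11 = 44 + 22 = 66°C

66°C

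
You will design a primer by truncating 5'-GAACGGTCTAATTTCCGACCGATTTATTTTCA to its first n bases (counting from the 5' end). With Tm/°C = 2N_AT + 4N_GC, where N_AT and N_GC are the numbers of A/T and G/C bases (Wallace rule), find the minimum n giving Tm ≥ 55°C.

n = 19

First 18 bases: GAACGGTCTAATTTCCGA → Tm = 52°C (< 55°C)
First 19 bases: GAACGGTCTAATTTCCGAC → Tm = 56°C (≥ 55°C)
Each additional base adds 2°C (A/T) or 4°C (G/C), so Tm is non-decreasing in n; n = 19 is the first length to reach 55°C.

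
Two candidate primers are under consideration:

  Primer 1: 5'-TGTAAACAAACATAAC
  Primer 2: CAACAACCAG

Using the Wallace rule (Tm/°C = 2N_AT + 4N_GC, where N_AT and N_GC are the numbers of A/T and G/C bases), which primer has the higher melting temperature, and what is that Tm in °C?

Primer 1: A+T=12, G+C=4 → Tm = 2(12)+4(4) = 40°C
Primer 2: A+T=5, G+C=5 → Tm = 2(5)+4(5) = 30°C
40°C vs 30°C → primer 1 is higher.

Primer 1, 40°C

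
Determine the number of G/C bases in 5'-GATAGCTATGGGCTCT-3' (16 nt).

8

Base counts: A=3, T=5, C=3, G=5
Total G or C: 5 + 3 = 8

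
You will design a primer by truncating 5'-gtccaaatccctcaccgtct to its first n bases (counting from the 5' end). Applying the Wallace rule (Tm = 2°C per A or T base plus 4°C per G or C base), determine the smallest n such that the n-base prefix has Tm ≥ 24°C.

First 8 bases: GTCCAAAT → Tm = 22°C (< 24°C)
First 9 bases: GTCCAAATC → Tm = 26°C (≥ 24°C)
Since every base adds ≥2°C, Tm only increases with n, so the threshold is first crossed at n = 9.

n = 9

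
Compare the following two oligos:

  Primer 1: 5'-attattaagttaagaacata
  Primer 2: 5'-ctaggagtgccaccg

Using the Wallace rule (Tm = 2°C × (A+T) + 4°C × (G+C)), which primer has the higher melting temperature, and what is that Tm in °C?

Primer 2, 50°C

Primer 1: A+T=17, G+C=3 → Tm = 2(17)+4(3) = 46°C
Primer 2: A+T=5, G+C=10 → Tm = 2(5)+4(10) = 50°C
46°C vs 50°C → primer 2 is higher.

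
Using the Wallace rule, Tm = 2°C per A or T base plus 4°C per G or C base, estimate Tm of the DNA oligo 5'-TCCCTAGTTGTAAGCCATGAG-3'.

62°C

Scanning the sequence gives C=5, T=6, G=5, A=5.
So N_AT = 11 and N_GC = 10.
Tm = 2×11 + 4×10 = 62°C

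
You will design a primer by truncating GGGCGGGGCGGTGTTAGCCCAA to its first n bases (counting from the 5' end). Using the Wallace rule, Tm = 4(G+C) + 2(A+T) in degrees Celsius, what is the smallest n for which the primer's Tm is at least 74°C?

n = 21

First 20 bases: GGGCGGGGCGGTGTTAGCCC → Tm = 72°C (< 74°C)
First 21 bases: GGGCGGGGCGGTGTTAGCCCA → Tm = 74°C (≥ 74°C)
Each additional base adds 2°C (A/T) or 4°C (G/C), so Tm is non-decreasing in n; n = 21 is the first length to reach 74°C.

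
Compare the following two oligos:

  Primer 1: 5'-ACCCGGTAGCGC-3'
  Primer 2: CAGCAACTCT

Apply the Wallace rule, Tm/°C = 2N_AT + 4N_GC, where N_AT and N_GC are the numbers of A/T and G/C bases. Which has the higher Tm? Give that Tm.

Primer 1: A+T=3, G+C=9 → Tm = 2(3)+4(9) = 42°C
Primer 2: A+T=5, G+C=5 → Tm = 2(5)+4(5) = 30°C
42°C vs 30°C → primer 1 is higher.

Primer 1, 42°C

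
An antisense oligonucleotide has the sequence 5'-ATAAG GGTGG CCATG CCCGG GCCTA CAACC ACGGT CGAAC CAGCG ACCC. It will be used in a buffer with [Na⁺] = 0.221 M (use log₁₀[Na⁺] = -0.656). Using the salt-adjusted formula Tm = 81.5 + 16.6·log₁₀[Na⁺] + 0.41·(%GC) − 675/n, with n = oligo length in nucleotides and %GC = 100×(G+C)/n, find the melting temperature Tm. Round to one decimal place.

Length n = 49. Base counts: G=14, A=12, T=5, C=18
G+C = 32, so %GC = 32/49 × 100 = 65.306%
Salt term: 16.6 × (-0.656) = -10.89
GC term: 0.41 × 65.306 = 26.775; length term: −675/49 = −13.776
Tm = 81.5 + (-10.89) + 26.775 − 13.776 = 83.609 → 83.6°C

83.6°C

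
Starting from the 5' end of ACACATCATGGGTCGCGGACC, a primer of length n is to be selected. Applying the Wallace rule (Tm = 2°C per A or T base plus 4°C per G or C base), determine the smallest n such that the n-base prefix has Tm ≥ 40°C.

First 13 bases: ACACATCATGGGT → Tm = 38°C (< 40°C)
First 14 bases: ACACATCATGGGTC → Tm = 42°C (≥ 40°C)
Since every base adds ≥2°C, Tm only increases with n, so the threshold is first crossed at n = 14.

n = 14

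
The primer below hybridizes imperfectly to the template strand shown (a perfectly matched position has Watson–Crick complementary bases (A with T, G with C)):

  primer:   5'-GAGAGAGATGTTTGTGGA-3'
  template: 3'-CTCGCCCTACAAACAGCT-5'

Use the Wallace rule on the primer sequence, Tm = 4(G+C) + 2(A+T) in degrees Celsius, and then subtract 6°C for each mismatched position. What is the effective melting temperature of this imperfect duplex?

Primer base counts: A=5, T=5, G=8, C=0 → A+T=10, G+C=8
Perfect-match Tm = 2(10) + 4(8) = 20 + 32 = 52°C
Mismatches (positions where the bases are not complementary): 3 (at positions 4, 6, 16)
Effective Tm = 52 − 3×6 = 52 − 18 = 34°C

34°C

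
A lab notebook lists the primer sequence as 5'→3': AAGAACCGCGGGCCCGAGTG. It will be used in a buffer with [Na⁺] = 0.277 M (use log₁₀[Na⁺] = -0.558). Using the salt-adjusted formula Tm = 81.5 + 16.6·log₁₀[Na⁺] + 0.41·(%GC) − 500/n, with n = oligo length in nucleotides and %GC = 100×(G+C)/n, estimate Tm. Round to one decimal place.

Length n = 20. Base counts: A=5, T=1, G=8, C=6
G+C = 14, so %GC = 14/20 × 100 = 70%
Salt term: 16.6 × (-0.558) = -9.263
GC term: 0.41 × 70 = 28.7; length term: −500/20 = −25
Tm = 81.5 + (-9.263) + 28.7 − 25 = 75.937 → 75.9°C

75.9°C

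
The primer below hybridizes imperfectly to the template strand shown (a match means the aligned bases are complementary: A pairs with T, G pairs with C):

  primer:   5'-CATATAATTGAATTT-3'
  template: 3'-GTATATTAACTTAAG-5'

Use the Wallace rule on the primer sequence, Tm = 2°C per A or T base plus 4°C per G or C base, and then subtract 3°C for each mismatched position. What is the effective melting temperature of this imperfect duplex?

31°C

Primer base counts: A=6, T=7, G=1, C=1 → A+T=13, G+C=2
Perfect-match Tm = 2(13) + 4(2) = 26 + 8 = 34°C
Mismatches (positions where the bases are not complementary): 1 (at position 15)
Effective Tm = 34 − 1×3 = 34 − 3 = 31°C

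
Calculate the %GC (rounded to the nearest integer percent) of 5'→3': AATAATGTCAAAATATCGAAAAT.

Base counts: G=2, A=13, T=6, C=2
G+C = 2 + 2 = 4 out of 23 bases
%GC = 4/23 × 100 = 17.39% ≈ 17%

17%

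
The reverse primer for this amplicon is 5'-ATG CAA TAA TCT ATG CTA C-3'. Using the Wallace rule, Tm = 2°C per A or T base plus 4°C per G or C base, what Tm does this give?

50°C

Counting bases: C=4, G=2, T=6, A=7
A+T = 13, G+C = 6
Tm = 2×13 + 4×6 = 50°C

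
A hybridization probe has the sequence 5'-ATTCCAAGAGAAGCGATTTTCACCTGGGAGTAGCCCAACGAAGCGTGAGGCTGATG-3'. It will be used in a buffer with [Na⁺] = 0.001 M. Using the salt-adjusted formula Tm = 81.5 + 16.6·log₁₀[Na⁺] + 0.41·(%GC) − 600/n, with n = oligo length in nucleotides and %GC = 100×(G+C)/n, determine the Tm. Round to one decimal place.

Length n = 56. A=16, C=12, T=11, G=17
G+C = 29, so %GC = 29/56 × 100 = 51.786%
Salt term: 16.6 × (-3) = -49.8
GC term: 0.41 × 51.786 = 21.232; length term: −600/56 = −10.714
Tm = 81.5 + (-49.8) + 21.232 − 10.714 = 42.218 → 42.2°C

42.2°C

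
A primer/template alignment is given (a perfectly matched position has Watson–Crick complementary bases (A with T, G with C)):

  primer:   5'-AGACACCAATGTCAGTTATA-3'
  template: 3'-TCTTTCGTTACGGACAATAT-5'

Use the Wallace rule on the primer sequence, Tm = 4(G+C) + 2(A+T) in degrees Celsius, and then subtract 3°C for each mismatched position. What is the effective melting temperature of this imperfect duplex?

42°C

Primer base counts: A=8, T=5, G=3, C=4 → A+T=13, G+C=7
Perfect-match Tm = 2(13) + 4(7) = 26 + 28 = 54°C
Mismatches (positions where the bases are not complementary): 4 (at positions 4, 6, 12, 14)
Effective Tm = 54 − 4×3 = 54 − 12 = 42°C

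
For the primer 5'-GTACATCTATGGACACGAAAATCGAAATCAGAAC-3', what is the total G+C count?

Counting bases: G=6, C=7, T=6, A=15
Total G or C: 6 + 7 = 13

13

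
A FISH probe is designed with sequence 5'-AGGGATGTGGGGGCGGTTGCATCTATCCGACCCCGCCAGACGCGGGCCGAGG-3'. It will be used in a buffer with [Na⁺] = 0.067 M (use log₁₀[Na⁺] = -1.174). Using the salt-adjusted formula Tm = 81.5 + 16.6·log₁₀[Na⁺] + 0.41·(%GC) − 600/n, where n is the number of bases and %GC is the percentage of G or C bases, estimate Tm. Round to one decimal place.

Length n = 52. Base counts: G=22, A=8, T=7, C=15
G+C = 37, so %GC = 37/52 × 100 = 71.154%
Salt term: 16.6 × (-1.174) = -19.488
GC term: 0.41 × 71.154 = 29.173; length term: −600/52 = −11.538
Tm = 81.5 + (-19.488) + 29.173 − 11.538 = 79.647 → 79.6°C

79.6°C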